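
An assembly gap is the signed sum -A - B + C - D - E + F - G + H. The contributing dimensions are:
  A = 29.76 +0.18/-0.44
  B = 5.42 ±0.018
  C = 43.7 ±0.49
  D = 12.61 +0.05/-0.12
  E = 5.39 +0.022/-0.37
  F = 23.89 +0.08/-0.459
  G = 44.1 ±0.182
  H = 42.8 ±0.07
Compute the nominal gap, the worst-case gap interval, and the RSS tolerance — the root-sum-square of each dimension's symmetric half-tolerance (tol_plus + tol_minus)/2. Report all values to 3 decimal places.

nominal=13.110 wc=[11.639,14.880] rss=0.702

Stack each dimension's contribution:
  -A: nom -29.760 → Σnom=-29.760; wc +0.440/-0.180 → slack +0.440/-0.180; half-tol=0.310, Σhalf²=0.096100
  -B: nom -5.420 → Σnom=-35.180; wc +0.018/-0.018 → slack +0.458/-0.198; half-tol=0.018, Σhalf²=0.096424
  +C: nom +43.700 → Σnom=8.520; wc +0.490/-0.490 → slack +0.948/-0.688; half-tol=0.490, Σhalf²=0.336524
  -D: nom -12.610 → Σnom=-4.090; wc +0.120/-0.050 → slack +1.068/-0.738; half-tol=0.085, Σhalf²=0.343749
  -E: nom -5.390 → Σnom=-9.480; wc +0.370/-0.022 → slack +1.438/-0.760; half-tol=0.196, Σhalf²=0.382165
  +F: nom +23.890 → Σnom=14.410; wc +0.080/-0.459 → slack +1.518/-1.219; half-tol=0.270, Σhalf²=0.454795
  -G: nom -44.100 → Σnom=-29.690; wc +0.182/-0.182 → slack +1.700/-1.401; half-tol=0.182, Σhalf²=0.487919
  +H: nom +42.800 → Σnom=13.110; wc +0.070/-0.070 → slack +1.770/-1.471; half-tol=0.070, Σhalf²=0.492819
Nominal = 13.110. Worst-case = [13.110 - 1.471, 13.110 + 1.770] = [11.639, 14.880]. RSS = √0.492819 = 0.702.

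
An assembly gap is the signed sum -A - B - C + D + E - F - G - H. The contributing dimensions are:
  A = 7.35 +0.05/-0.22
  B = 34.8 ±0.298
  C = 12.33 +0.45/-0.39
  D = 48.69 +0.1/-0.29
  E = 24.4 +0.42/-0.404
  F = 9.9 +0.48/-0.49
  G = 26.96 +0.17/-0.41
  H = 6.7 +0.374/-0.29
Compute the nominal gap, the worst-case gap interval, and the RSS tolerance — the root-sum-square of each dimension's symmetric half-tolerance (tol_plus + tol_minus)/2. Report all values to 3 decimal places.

Stack each dimension's contribution:
  -A: nom -7.350 → Σnom=-7.350; wc +0.220/-0.050 → slack +0.220/-0.050; half-tol=0.135, Σhalf²=0.018225
  -B: nom -34.800 → Σnom=-42.150; wc +0.298/-0.298 → slack +0.518/-0.348; half-tol=0.298, Σhalf²=0.107029
  -C: nom -12.330 → Σnom=-54.480; wc +0.390/-0.450 → slack +0.908/-0.798; half-tol=0.420, Σhalf²=0.283429
  +D: nom +48.690 → Σnom=-5.790; wc +0.100/-0.290 → slack +1.008/-1.088; half-tol=0.195, Σhalf²=0.321454
  +E: nom +24.400 → Σnom=18.610; wc +0.420/-0.404 → slack +1.428/-1.492; half-tol=0.412, Σhalf²=0.491198
  -F: nom -9.900 → Σnom=8.710; wc +0.490/-0.480 → slack +1.918/-1.972; half-tol=0.485, Σhalf²=0.726423
  -G: nom -26.960 → Σnom=-18.250; wc +0.410/-0.170 → slack +2.328/-2.142; half-tol=0.290, Σhalf²=0.810523
  -H: nom -6.700 → Σnom=-24.950; wc +0.290/-0.374 → slack +2.618/-2.516; half-tol=0.332, Σhalf²=0.920747
Nominal = -24.950. Worst-case = [-24.950 - 2.516, -24.950 + 2.618] = [-27.466, -22.332]. RSS = √0.920747 = 0.960.

nominal=-24.950 wc=[-27.466,-22.332] rss=0.960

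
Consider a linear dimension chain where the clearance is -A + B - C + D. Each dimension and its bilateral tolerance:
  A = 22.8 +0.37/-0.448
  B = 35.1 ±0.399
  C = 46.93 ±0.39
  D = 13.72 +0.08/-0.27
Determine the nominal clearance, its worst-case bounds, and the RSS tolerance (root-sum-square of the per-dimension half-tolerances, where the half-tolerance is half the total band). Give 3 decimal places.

nominal=-20.910 wc=[-22.339,-19.593] rss=0.714

Stack each dimension's contribution:
  -A: nom -22.800 → Σnom=-22.800; wc +0.448/-0.370 → slack +0.448/-0.370; half-tol=0.409, Σhalf²=0.167281
  +B: nom +35.100 → Σnom=12.300; wc +0.399/-0.399 → slack +0.847/-0.769; half-tol=0.399, Σhalf²=0.326482
  -C: nom -46.930 → Σnom=-34.630; wc +0.390/-0.390 → slack +1.237/-1.159; half-tol=0.390, Σhalf²=0.478582
  +D: nom +13.720 → Σnom=-20.910; wc +0.080/-0.270 → slack +1.317/-1.429; half-tol=0.175, Σhalf²=0.509207
Nominal = -20.910. Worst-case = [-20.910 - 1.429, -20.910 + 1.317] = [-22.339, -19.593]. RSS = √0.509207 = 0.714.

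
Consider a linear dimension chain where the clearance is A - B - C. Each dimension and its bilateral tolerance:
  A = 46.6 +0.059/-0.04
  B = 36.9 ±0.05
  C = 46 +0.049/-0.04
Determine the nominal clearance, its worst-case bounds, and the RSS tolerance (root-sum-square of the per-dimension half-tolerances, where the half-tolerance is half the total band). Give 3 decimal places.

nominal=-36.300 wc=[-36.439,-36.151] rss=0.083

Stack each dimension's contribution:
  +A: nom +46.600 → Σnom=46.600; wc +0.059/-0.040 → slack +0.059/-0.040; half-tol=0.050, Σhalf²=0.002450
  -B: nom -36.900 → Σnom=9.700; wc +0.050/-0.050 → slack +0.109/-0.090; half-tol=0.050, Σhalf²=0.004950
  -C: nom -46.000 → Σnom=-36.300; wc +0.040/-0.049 → slack +0.149/-0.139; half-tol=0.044, Σhalf²=0.006931
Nominal = -36.300. Worst-case = [-36.300 - 0.139, -36.300 + 0.149] = [-36.439, -36.151]. RSS = √0.006931 = 0.083.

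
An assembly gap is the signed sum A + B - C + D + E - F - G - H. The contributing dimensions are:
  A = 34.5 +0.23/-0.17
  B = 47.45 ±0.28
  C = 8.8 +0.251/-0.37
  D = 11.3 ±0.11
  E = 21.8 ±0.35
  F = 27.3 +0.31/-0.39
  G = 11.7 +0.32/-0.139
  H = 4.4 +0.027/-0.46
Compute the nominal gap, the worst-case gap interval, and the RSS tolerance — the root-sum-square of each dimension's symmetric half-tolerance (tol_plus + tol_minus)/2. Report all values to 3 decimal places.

Stack each dimension's contribution:
  +A: nom +34.500 → Σnom=34.500; wc +0.230/-0.170 → slack +0.230/-0.170; half-tol=0.200, Σhalf²=0.040000
  +B: nom +47.450 → Σnom=81.950; wc +0.280/-0.280 → slack +0.510/-0.450; half-tol=0.280, Σhalf²=0.118400
  -C: nom -8.800 → Σnom=73.150; wc +0.370/-0.251 → slack +0.880/-0.701; half-tol=0.310, Σhalf²=0.214810
  +D: nom +11.300 → Σnom=84.450; wc +0.110/-0.110 → slack +0.990/-0.811; half-tol=0.110, Σhalf²=0.226910
  +E: nom +21.800 → Σnom=106.250; wc +0.350/-0.350 → slack +1.340/-1.161; half-tol=0.350, Σhalf²=0.349410
  -F: nom -27.300 → Σnom=78.950; wc +0.390/-0.310 → slack +1.730/-1.471; half-tol=0.350, Σhalf²=0.471910
  -G: nom -11.700 → Σnom=67.250; wc +0.139/-0.320 → slack +1.869/-1.791; half-tol=0.230, Σhalf²=0.524581
  -H: nom -4.400 → Σnom=62.850; wc +0.460/-0.027 → slack +2.329/-1.818; half-tol=0.244, Σhalf²=0.583873
Nominal = 62.850. Worst-case = [62.850 - 1.818, 62.850 + 2.329] = [61.032, 65.179]. RSS = √0.583873 = 0.764.

nominal=62.850 wc=[61.032,65.179] rss=0.764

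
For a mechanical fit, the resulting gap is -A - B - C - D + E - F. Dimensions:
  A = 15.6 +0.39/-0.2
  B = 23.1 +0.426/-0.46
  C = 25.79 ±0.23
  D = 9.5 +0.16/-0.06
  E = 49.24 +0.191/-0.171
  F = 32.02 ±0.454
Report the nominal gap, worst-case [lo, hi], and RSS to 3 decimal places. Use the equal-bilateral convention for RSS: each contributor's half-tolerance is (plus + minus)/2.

nominal=-56.770 wc=[-58.601,-55.175] rss=0.766

Stack each dimension's contribution:
  -A: nom -15.600 → Σnom=-15.600; wc +0.200/-0.390 → slack +0.200/-0.390; half-tol=0.295, Σhalf²=0.087025
  -B: nom -23.100 → Σnom=-38.700; wc +0.460/-0.426 → slack +0.660/-0.816; half-tol=0.443, Σhalf²=0.283274
  -C: nom -25.790 → Σnom=-64.490; wc +0.230/-0.230 → slack +0.890/-1.046; half-tol=0.230, Σhalf²=0.336174
  -D: nom -9.500 → Σnom=-73.990; wc +0.060/-0.160 → slack +0.950/-1.206; half-tol=0.110, Σhalf²=0.348274
  +E: nom +49.240 → Σnom=-24.750; wc +0.191/-0.171 → slack +1.141/-1.377; half-tol=0.181, Σhalf²=0.381035
  -F: nom -32.020 → Σnom=-56.770; wc +0.454/-0.454 → slack +1.595/-1.831; half-tol=0.454, Σhalf²=0.587151
Nominal = -56.770. Worst-case = [-56.770 - 1.831, -56.770 + 1.595] = [-58.601, -55.175]. RSS = √0.587151 = 0.766.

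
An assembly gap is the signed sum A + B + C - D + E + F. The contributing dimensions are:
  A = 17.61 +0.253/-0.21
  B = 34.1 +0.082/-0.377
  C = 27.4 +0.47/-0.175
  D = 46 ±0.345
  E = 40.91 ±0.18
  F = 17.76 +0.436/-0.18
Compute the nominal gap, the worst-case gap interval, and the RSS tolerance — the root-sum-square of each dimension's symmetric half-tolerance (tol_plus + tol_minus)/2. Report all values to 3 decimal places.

Stack each dimension's contribution:
  +A: nom +17.610 → Σnom=17.610; wc +0.253/-0.210 → slack +0.253/-0.210; half-tol=0.231, Σhalf²=0.053592
  +B: nom +34.100 → Σnom=51.710; wc +0.082/-0.377 → slack +0.335/-0.587; half-tol=0.230, Σhalf²=0.106262
  +C: nom +27.400 → Σnom=79.110; wc +0.470/-0.175 → slack +0.805/-0.762; half-tol=0.323, Σhalf²=0.210269
  -D: nom -46.000 → Σnom=33.110; wc +0.345/-0.345 → slack +1.150/-1.107; half-tol=0.345, Σhalf²=0.329294
  +E: nom +40.910 → Σnom=74.020; wc +0.180/-0.180 → slack +1.330/-1.287; half-tol=0.180, Σhalf²=0.361694
  +F: nom +17.760 → Σnom=91.780; wc +0.436/-0.180 → slack +1.766/-1.467; half-tol=0.308, Σhalf²=0.456558
Nominal = 91.780. Worst-case = [91.780 - 1.467, 91.780 + 1.766] = [90.313, 93.546]. RSS = √0.456558 = 0.676.

nominal=91.780 wc=[90.313,93.546] rss=0.676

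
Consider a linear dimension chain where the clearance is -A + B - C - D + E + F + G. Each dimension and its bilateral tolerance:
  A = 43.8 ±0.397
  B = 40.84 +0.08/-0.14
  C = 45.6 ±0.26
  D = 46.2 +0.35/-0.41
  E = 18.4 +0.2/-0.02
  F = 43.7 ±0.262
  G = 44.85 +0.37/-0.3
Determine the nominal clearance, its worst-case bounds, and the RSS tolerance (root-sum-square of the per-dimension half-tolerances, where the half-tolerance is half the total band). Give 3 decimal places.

nominal=12.190 wc=[10.461,14.169] rss=0.758

Stack each dimension's contribution:
  -A: nom -43.800 → Σnom=-43.800; wc +0.397/-0.397 → slack +0.397/-0.397; half-tol=0.397, Σhalf²=0.157609
  +B: nom +40.840 → Σnom=-2.960; wc +0.080/-0.140 → slack +0.477/-0.537; half-tol=0.110, Σhalf²=0.169709
  -C: nom -45.600 → Σnom=-48.560; wc +0.260/-0.260 → slack +0.737/-0.797; half-tol=0.260, Σhalf²=0.237309
  -D: nom -46.200 → Σnom=-94.760; wc +0.410/-0.350 → slack +1.147/-1.147; half-tol=0.380, Σhalf²=0.381709
  +E: nom +18.400 → Σnom=-76.360; wc +0.200/-0.020 → slack +1.347/-1.167; half-tol=0.110, Σhalf²=0.393809
  +F: nom +43.700 → Σnom=-32.660; wc +0.262/-0.262 → slack +1.609/-1.429; half-tol=0.262, Σhalf²=0.462453
  +G: nom +44.850 → Σnom=12.190; wc +0.370/-0.300 → slack +1.979/-1.729; half-tol=0.335, Σhalf²=0.574678
Nominal = 12.190. Worst-case = [12.190 - 1.729, 12.190 + 1.979] = [10.461, 14.169]. RSS = √0.574678 = 0.758.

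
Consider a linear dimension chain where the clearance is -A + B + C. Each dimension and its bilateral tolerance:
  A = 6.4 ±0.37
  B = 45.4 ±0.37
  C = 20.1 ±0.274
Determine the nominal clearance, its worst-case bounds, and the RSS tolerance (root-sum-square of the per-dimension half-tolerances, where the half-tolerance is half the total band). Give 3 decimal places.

nominal=59.100 wc=[58.086,60.114] rss=0.591

Stack each dimension's contribution:
  -A: nom -6.400 → Σnom=-6.400; wc +0.370/-0.370 → slack +0.370/-0.370; half-tol=0.370, Σhalf²=0.136900
  +B: nom +45.400 → Σnom=39.000; wc +0.370/-0.370 → slack +0.740/-0.740; half-tol=0.370, Σhalf²=0.273800
  +C: nom +20.100 → Σnom=59.100; wc +0.274/-0.274 → slack +1.014/-1.014; half-tol=0.274, Σhalf²=0.348876
Nominal = 59.100. Worst-case = [59.100 - 1.014, 59.100 + 1.014] = [58.086, 60.114]. RSS = √0.348876 = 0.591.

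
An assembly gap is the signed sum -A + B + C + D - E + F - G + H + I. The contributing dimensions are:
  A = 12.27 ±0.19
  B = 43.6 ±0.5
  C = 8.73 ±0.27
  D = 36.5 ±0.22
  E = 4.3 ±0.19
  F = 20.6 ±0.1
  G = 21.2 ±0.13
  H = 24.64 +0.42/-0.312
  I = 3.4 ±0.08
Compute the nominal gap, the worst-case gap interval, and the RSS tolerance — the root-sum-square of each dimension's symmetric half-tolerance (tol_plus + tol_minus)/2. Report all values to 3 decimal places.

Stack each dimension's contribution:
  -A: nom -12.270 → Σnom=-12.270; wc +0.190/-0.190 → slack +0.190/-0.190; half-tol=0.190, Σhalf²=0.036100
  +B: nom +43.600 → Σnom=31.330; wc +0.500/-0.500 → slack +0.690/-0.690; half-tol=0.500, Σhalf²=0.286100
  +C: nom +8.730 → Σnom=40.060; wc +0.270/-0.270 → slack +0.960/-0.960; half-tol=0.270, Σhalf²=0.359000
  +D: nom +36.500 → Σnom=76.560; wc +0.220/-0.220 → slack +1.180/-1.180; half-tol=0.220, Σhalf²=0.407400
  -E: nom -4.300 → Σnom=72.260; wc +0.190/-0.190 → slack +1.370/-1.370; half-tol=0.190, Σhalf²=0.443500
  +F: nom +20.600 → Σnom=92.860; wc +0.100/-0.100 → slack +1.470/-1.470; half-tol=0.100, Σhalf²=0.453500
  -G: nom -21.200 → Σnom=71.660; wc +0.130/-0.130 → slack +1.600/-1.600; half-tol=0.130, Σhalf²=0.470400
  +H: nom +24.640 → Σnom=96.300; wc +0.420/-0.312 → slack +2.020/-1.912; half-tol=0.366, Σhalf²=0.604356
  +I: nom +3.400 → Σnom=99.700; wc +0.080/-0.080 → slack +2.100/-1.992; half-tol=0.080, Σhalf²=0.610756
Nominal = 99.700. Worst-case = [99.700 - 1.992, 99.700 + 2.100] = [97.708, 101.800]. RSS = √0.610756 = 0.782.

nominal=99.700 wc=[97.708,101.800] rss=0.782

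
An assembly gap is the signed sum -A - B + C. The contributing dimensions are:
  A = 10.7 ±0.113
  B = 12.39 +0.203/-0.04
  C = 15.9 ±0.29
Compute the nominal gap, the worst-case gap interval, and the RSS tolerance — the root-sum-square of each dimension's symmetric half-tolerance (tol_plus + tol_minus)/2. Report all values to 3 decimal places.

nominal=-7.190 wc=[-7.796,-6.747] rss=0.334

Stack each dimension's contribution:
  -A: nom -10.700 → Σnom=-10.700; wc +0.113/-0.113 → slack +0.113/-0.113; half-tol=0.113, Σhalf²=0.012769
  -B: nom -12.390 → Σnom=-23.090; wc +0.040/-0.203 → slack +0.153/-0.316; half-tol=0.122, Σhalf²=0.027531
  +C: nom +15.900 → Σnom=-7.190; wc +0.290/-0.290 → slack +0.443/-0.606; half-tol=0.290, Σhalf²=0.111631
Nominal = -7.190. Worst-case = [-7.190 - 0.606, -7.190 + 0.443] = [-7.796, -6.747]. RSS = √0.111631 = 0.334.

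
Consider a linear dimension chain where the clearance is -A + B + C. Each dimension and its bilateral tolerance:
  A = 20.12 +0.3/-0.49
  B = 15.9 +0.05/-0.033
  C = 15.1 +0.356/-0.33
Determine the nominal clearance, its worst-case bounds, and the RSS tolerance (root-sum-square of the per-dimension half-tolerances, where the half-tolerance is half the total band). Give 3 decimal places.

Stack each dimension's contribution:
  -A: nom -20.120 → Σnom=-20.120; wc +0.490/-0.300 → slack +0.490/-0.300; half-tol=0.395, Σhalf²=0.156025
  +B: nom +15.900 → Σnom=-4.220; wc +0.050/-0.033 → slack +0.540/-0.333; half-tol=0.042, Σhalf²=0.157747
  +C: nom +15.100 → Σnom=10.880; wc +0.356/-0.330 → slack +0.896/-0.663; half-tol=0.343, Σhalf²=0.275396
Nominal = 10.880. Worst-case = [10.880 - 0.663, 10.880 + 0.896] = [10.217, 11.776]. RSS = √0.275396 = 0.525.

nominal=10.880 wc=[10.217,11.776] rss=0.525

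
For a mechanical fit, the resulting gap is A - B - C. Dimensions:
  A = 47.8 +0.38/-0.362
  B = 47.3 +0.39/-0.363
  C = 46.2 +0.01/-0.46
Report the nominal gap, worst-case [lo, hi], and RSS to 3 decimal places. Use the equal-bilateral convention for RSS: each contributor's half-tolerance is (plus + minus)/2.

Stack each dimension's contribution:
  +A: nom +47.800 → Σnom=47.800; wc +0.380/-0.362 → slack +0.380/-0.362; half-tol=0.371, Σhalf²=0.137641
  -B: nom -47.300 → Σnom=0.500; wc +0.363/-0.390 → slack +0.743/-0.752; half-tol=0.377, Σhalf²=0.279393
  -C: nom -46.200 → Σnom=-45.700; wc +0.460/-0.010 → slack +1.203/-0.762; half-tol=0.235, Σhalf²=0.334618
Nominal = -45.700. Worst-case = [-45.700 - 0.762, -45.700 + 1.203] = [-46.462, -44.497]. RSS = √0.334618 = 0.578.

nominal=-45.700 wc=[-46.462,-44.497] rss=0.578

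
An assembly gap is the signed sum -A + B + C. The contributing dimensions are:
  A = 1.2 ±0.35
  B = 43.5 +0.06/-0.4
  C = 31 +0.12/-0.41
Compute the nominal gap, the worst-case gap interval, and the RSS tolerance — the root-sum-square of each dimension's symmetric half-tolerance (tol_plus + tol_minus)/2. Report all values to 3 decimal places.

Stack each dimension's contribution:
  -A: nom -1.200 → Σnom=-1.200; wc +0.350/-0.350 → slack +0.350/-0.350; half-tol=0.350, Σhalf²=0.122500
  +B: nom +43.500 → Σnom=42.300; wc +0.060/-0.400 → slack +0.410/-0.750; half-tol=0.230, Σhalf²=0.175400
  +C: nom +31.000 → Σnom=73.300; wc +0.120/-0.410 → slack +0.530/-1.160; half-tol=0.265, Σhalf²=0.245625
Nominal = 73.300. Worst-case = [73.300 - 1.160, 73.300 + 0.530] = [72.140, 73.830]. RSS = √0.245625 = 0.496.

nominal=73.300 wc=[72.140,73.830] rss=0.496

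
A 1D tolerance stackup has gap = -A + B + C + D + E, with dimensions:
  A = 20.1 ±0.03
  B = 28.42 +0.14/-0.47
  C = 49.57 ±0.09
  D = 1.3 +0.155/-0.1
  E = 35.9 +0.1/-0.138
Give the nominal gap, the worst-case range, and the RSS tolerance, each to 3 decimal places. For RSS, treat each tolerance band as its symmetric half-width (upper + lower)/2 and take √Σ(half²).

Stack each dimension's contribution:
  -A: nom -20.100 → Σnom=-20.100; wc +0.030/-0.030 → slack +0.030/-0.030; half-tol=0.030, Σhalf²=0.000900
  +B: nom +28.420 → Σnom=8.320; wc +0.140/-0.470 → slack +0.170/-0.500; half-tol=0.305, Σhalf²=0.093925
  +C: nom +49.570 → Σnom=57.890; wc +0.090/-0.090 → slack +0.260/-0.590; half-tol=0.090, Σhalf²=0.102025
  +D: nom +1.300 → Σnom=59.190; wc +0.155/-0.100 → slack +0.415/-0.690; half-tol=0.128, Σhalf²=0.118281
  +E: nom +35.900 → Σnom=95.090; wc +0.100/-0.138 → slack +0.515/-0.828; half-tol=0.119, Σhalf²=0.132442
Nominal = 95.090. Worst-case = [95.090 - 0.828, 95.090 + 0.515] = [94.262, 95.605]. RSS = √0.132442 = 0.364.

nominal=95.090 wc=[94.262,95.605] rss=0.364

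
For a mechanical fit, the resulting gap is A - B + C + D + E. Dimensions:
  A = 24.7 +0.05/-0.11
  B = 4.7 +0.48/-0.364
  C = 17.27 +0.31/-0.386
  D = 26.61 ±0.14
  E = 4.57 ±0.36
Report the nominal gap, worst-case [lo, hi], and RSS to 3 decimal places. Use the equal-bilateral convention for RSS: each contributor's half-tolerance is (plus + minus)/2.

nominal=68.450 wc=[66.974,69.674] rss=0.674

Stack each dimension's contribution:
  +A: nom +24.700 → Σnom=24.700; wc +0.050/-0.110 → slack +0.050/-0.110; half-tol=0.080, Σhalf²=0.006400
  -B: nom -4.700 → Σnom=20.000; wc +0.364/-0.480 → slack +0.414/-0.590; half-tol=0.422, Σhalf²=0.184484
  +C: nom +17.270 → Σnom=37.270; wc +0.310/-0.386 → slack +0.724/-0.976; half-tol=0.348, Σhalf²=0.305588
  +D: nom +26.610 → Σnom=63.880; wc +0.140/-0.140 → slack +0.864/-1.116; half-tol=0.140, Σhalf²=0.325188
  +E: nom +4.570 → Σnom=68.450; wc +0.360/-0.360 → slack +1.224/-1.476; half-tol=0.360, Σhalf²=0.454788
Nominal = 68.450. Worst-case = [68.450 - 1.476, 68.450 + 1.224] = [66.974, 69.674]. RSS = √0.454788 = 0.674.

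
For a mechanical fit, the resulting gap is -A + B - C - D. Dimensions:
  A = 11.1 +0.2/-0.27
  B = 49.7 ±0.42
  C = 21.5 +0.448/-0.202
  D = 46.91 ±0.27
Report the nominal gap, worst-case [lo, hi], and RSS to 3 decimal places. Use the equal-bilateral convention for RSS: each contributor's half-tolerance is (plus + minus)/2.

nominal=-29.810 wc=[-31.148,-28.648] rss=0.640

Stack each dimension's contribution:
  -A: nom -11.100 → Σnom=-11.100; wc +0.270/-0.200 → slack +0.270/-0.200; half-tol=0.235, Σhalf²=0.055225
  +B: nom +49.700 → Σnom=38.600; wc +0.420/-0.420 → slack +0.690/-0.620; half-tol=0.420, Σhalf²=0.231625
  -C: nom -21.500 → Σnom=17.100; wc +0.202/-0.448 → slack +0.892/-1.068; half-tol=0.325, Σhalf²=0.337250
  -D: nom -46.910 → Σnom=-29.810; wc +0.270/-0.270 → slack +1.162/-1.338; half-tol=0.270, Σhalf²=0.410150
Nominal = -29.810. Worst-case = [-29.810 - 1.338, -29.810 + 1.162] = [-31.148, -28.648]. RSS = √0.410150 = 0.640.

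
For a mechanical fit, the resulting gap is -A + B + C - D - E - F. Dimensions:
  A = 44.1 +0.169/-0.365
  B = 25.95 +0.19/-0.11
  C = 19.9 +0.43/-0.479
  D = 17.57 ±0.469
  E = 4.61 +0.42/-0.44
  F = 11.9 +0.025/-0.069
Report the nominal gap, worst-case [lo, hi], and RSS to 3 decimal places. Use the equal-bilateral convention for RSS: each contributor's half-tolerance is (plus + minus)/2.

Stack each dimension's contribution:
  -A: nom -44.100 → Σnom=-44.100; wc +0.365/-0.169 → slack +0.365/-0.169; half-tol=0.267, Σhalf²=0.071289
  +B: nom +25.950 → Σnom=-18.150; wc +0.190/-0.110 → slack +0.555/-0.279; half-tol=0.150, Σhalf²=0.093789
  +C: nom +19.900 → Σnom=1.750; wc +0.430/-0.479 → slack +0.985/-0.758; half-tol=0.455, Σhalf²=0.300359
  -D: nom -17.570 → Σnom=-15.820; wc +0.469/-0.469 → slack +1.454/-1.227; half-tol=0.469, Σhalf²=0.520320
  -E: nom -4.610 → Σnom=-20.430; wc +0.440/-0.420 → slack +1.894/-1.647; half-tol=0.430, Σhalf²=0.705220
  -F: nom -11.900 → Σnom=-32.330; wc +0.069/-0.025 → slack +1.963/-1.672; half-tol=0.047, Σhalf²=0.707429
Nominal = -32.330. Worst-case = [-32.330 - 1.672, -32.330 + 1.963] = [-34.002, -30.367]. RSS = √0.707429 = 0.841.

nominal=-32.330 wc=[-34.002,-30.367] rss=0.841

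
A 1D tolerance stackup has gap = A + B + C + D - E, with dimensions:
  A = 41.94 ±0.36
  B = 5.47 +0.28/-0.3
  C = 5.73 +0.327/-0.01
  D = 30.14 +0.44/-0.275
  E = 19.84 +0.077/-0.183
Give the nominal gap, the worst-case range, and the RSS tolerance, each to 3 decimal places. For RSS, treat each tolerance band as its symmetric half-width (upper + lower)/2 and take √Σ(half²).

nominal=63.440 wc=[62.418,65.030] rss=0.622

Stack each dimension's contribution:
  +A: nom +41.940 → Σnom=41.940; wc +0.360/-0.360 → slack +0.360/-0.360; half-tol=0.360, Σhalf²=0.129600
  +B: nom +5.470 → Σnom=47.410; wc +0.280/-0.300 → slack +0.640/-0.660; half-tol=0.290, Σhalf²=0.213700
  +C: nom +5.730 → Σnom=53.140; wc +0.327/-0.010 → slack +0.967/-0.670; half-tol=0.169, Σhalf²=0.242092
  +D: nom +30.140 → Σnom=83.280; wc +0.440/-0.275 → slack +1.407/-0.945; half-tol=0.358, Σhalf²=0.369899
  -E: nom -19.840 → Σnom=63.440; wc +0.183/-0.077 → slack +1.590/-1.022; half-tol=0.130, Σhalf²=0.386799
Nominal = 63.440. Worst-case = [63.440 - 1.022, 63.440 + 1.590] = [62.418, 65.030]. RSS = √0.386799 = 0.622.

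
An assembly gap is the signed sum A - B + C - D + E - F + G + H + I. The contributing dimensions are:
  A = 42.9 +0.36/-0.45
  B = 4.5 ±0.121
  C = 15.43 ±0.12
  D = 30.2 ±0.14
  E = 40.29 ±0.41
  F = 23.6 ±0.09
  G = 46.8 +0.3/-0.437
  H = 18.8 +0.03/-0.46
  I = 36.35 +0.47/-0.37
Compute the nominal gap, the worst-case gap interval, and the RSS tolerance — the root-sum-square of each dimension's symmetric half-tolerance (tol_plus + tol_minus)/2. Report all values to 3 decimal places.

nominal=142.270 wc=[139.672,144.311] rss=0.872

Stack each dimension's contribution:
  +A: nom +42.900 → Σnom=42.900; wc +0.360/-0.450 → slack +0.360/-0.450; half-tol=0.405, Σhalf²=0.164025
  -B: nom -4.500 → Σnom=38.400; wc +0.121/-0.121 → slack +0.481/-0.571; half-tol=0.121, Σhalf²=0.178666
  +C: nom +15.430 → Σnom=53.830; wc +0.120/-0.120 → slack +0.601/-0.691; half-tol=0.120, Σhalf²=0.193066
  -D: nom -30.200 → Σnom=23.630; wc +0.140/-0.140 → slack +0.741/-0.831; half-tol=0.140, Σhalf²=0.212666
  +E: nom +40.290 → Σnom=63.920; wc +0.410/-0.410 → slack +1.151/-1.241; half-tol=0.410, Σhalf²=0.380766
  -F: nom -23.600 → Σnom=40.320; wc +0.090/-0.090 → slack +1.241/-1.331; half-tol=0.090, Σhalf²=0.388866
  +G: nom +46.800 → Σnom=87.120; wc +0.300/-0.437 → slack +1.541/-1.768; half-tol=0.368, Σhalf²=0.524658
  +H: nom +18.800 → Σnom=105.920; wc +0.030/-0.460 → slack +1.571/-2.228; half-tol=0.245, Σhalf²=0.584683
  +I: nom +36.350 → Σnom=142.270; wc +0.470/-0.370 → slack +2.041/-2.598; half-tol=0.420, Σhalf²=0.761083
Nominal = 142.270. Worst-case = [142.270 - 2.598, 142.270 + 2.041] = [139.672, 144.311]. RSS = √0.761083 = 0.872.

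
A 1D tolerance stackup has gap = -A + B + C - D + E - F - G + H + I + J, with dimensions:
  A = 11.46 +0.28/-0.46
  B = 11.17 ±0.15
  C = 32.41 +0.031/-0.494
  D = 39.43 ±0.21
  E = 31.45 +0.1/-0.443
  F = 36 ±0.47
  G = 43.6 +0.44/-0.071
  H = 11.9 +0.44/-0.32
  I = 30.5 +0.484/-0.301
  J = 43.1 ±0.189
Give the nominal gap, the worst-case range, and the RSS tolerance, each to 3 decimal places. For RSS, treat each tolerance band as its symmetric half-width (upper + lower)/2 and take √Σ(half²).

nominal=30.040 wc=[26.743,32.645] rss=0.983

Stack each dimension's contribution:
  -A: nom -11.460 → Σnom=-11.460; wc +0.460/-0.280 → slack +0.460/-0.280; half-tol=0.370, Σhalf²=0.136900
  +B: nom +11.170 → Σnom=-0.290; wc +0.150/-0.150 → slack +0.610/-0.430; half-tol=0.150, Σhalf²=0.159400
  +C: nom +32.410 → Σnom=32.120; wc +0.031/-0.494 → slack +0.641/-0.924; half-tol=0.263, Σhalf²=0.228306
  -D: nom -39.430 → Σnom=-7.310; wc +0.210/-0.210 → slack +0.851/-1.134; half-tol=0.210, Σhalf²=0.272406
  +E: nom +31.450 → Σnom=24.140; wc +0.100/-0.443 → slack +0.951/-1.577; half-tol=0.272, Σhalf²=0.346118
  -F: nom -36.000 → Σnom=-11.860; wc +0.470/-0.470 → slack +1.421/-2.047; half-tol=0.470, Σhalf²=0.567018
  -G: nom -43.600 → Σnom=-55.460; wc +0.071/-0.440 → slack +1.492/-2.487; half-tol=0.256, Σhalf²=0.632299
  +H: nom +11.900 → Σnom=-43.560; wc +0.440/-0.320 → slack +1.932/-2.807; half-tol=0.380, Σhalf²=0.776699
  +I: nom +30.500 → Σnom=-13.060; wc +0.484/-0.301 → slack +2.416/-3.108; half-tol=0.392, Σhalf²=0.930755
  +J: nom +43.100 → Σnom=30.040; wc +0.189/-0.189 → slack +2.605/-3.297; half-tol=0.189, Σhalf²=0.966476
Nominal = 30.040. Worst-case = [30.040 - 3.297, 30.040 + 2.605] = [26.743, 32.645]. RSS = √0.966476 = 0.983.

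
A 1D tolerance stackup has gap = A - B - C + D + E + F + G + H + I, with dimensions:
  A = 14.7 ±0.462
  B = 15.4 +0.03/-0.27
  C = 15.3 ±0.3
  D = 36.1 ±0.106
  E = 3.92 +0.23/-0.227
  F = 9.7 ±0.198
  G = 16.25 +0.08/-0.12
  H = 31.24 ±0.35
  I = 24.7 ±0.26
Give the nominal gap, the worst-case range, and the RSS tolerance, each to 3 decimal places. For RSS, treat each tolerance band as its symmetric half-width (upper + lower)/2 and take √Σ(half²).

nominal=105.910 wc=[103.857,108.166] rss=0.793

Stack each dimension's contribution:
  +A: nom +14.700 → Σnom=14.700; wc +0.462/-0.462 → slack +0.462/-0.462; half-tol=0.462, Σhalf²=0.213444
  -B: nom -15.400 → Σnom=-0.700; wc +0.270/-0.030 → slack +0.732/-0.492; half-tol=0.150, Σhalf²=0.235944
  -C: nom -15.300 → Σnom=-16.000; wc +0.300/-0.300 → slack +1.032/-0.792; half-tol=0.300, Σhalf²=0.325944
  +D: nom +36.100 → Σnom=20.100; wc +0.106/-0.106 → slack +1.138/-0.898; half-tol=0.106, Σhalf²=0.337180
  +E: nom +3.920 → Σnom=24.020; wc +0.230/-0.227 → slack +1.368/-1.125; half-tol=0.229, Σhalf²=0.389392
  +F: nom +9.700 → Σnom=33.720; wc +0.198/-0.198 → slack +1.566/-1.323; half-tol=0.198, Σhalf²=0.428596
  +G: nom +16.250 → Σnom=49.970; wc +0.080/-0.120 → slack +1.646/-1.443; half-tol=0.100, Σhalf²=0.438596
  +H: nom +31.240 → Σnom=81.210; wc +0.350/-0.350 → slack +1.996/-1.793; half-tol=0.350, Σhalf²=0.561096
  +I: nom +24.700 → Σnom=105.910; wc +0.260/-0.260 → slack +2.256/-2.053; half-tol=0.260, Σhalf²=0.628696
Nominal = 105.910. Worst-case = [105.910 - 2.053, 105.910 + 2.256] = [103.857, 108.166]. RSS = √0.628696 = 0.793.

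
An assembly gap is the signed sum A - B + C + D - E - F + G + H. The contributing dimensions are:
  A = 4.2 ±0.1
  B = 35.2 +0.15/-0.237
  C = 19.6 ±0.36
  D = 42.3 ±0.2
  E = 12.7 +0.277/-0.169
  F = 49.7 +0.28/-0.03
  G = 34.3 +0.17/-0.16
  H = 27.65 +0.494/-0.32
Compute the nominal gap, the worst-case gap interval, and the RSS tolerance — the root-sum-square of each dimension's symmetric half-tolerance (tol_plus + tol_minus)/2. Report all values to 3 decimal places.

Stack each dimension's contribution:
  +A: nom +4.200 → Σnom=4.200; wc +0.100/-0.100 → slack +0.100/-0.100; half-tol=0.100, Σhalf²=0.010000
  -B: nom -35.200 → Σnom=-31.000; wc +0.237/-0.150 → slack +0.337/-0.250; half-tol=0.194, Σhalf²=0.047442
  +C: nom +19.600 → Σnom=-11.400; wc +0.360/-0.360 → slack +0.697/-0.610; half-tol=0.360, Σhalf²=0.177042
  +D: nom +42.300 → Σnom=30.900; wc +0.200/-0.200 → slack +0.897/-0.810; half-tol=0.200, Σhalf²=0.217042
  -E: nom -12.700 → Σnom=18.200; wc +0.169/-0.277 → slack +1.066/-1.087; half-tol=0.223, Σhalf²=0.266771
  -F: nom -49.700 → Σnom=-31.500; wc +0.030/-0.280 → slack +1.096/-1.367; half-tol=0.155, Σhalf²=0.290796
  +G: nom +34.300 → Σnom=2.800; wc +0.170/-0.160 → slack +1.266/-1.527; half-tol=0.165, Σhalf²=0.318021
  +H: nom +27.650 → Σnom=30.450; wc +0.494/-0.320 → slack +1.760/-1.847; half-tol=0.407, Σhalf²=0.483670
Nominal = 30.450. Worst-case = [30.450 - 1.847, 30.450 + 1.760] = [28.603, 32.210]. RSS = √0.483670 = 0.695.

nominal=30.450 wc=[28.603,32.210] rss=0.695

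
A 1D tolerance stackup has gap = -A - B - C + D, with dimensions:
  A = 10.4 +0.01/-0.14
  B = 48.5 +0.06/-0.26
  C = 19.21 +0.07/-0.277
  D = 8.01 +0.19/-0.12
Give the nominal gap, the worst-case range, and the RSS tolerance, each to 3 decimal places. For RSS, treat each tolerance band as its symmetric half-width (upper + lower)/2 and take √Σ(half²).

Stack each dimension's contribution:
  -A: nom -10.400 → Σnom=-10.400; wc +0.140/-0.010 → slack +0.140/-0.010; half-tol=0.075, Σhalf²=0.005625
  -B: nom -48.500 → Σnom=-58.900; wc +0.260/-0.060 → slack +0.400/-0.070; half-tol=0.160, Σhalf²=0.031225
  -C: nom -19.210 → Σnom=-78.110; wc +0.277/-0.070 → slack +0.677/-0.140; half-tol=0.174, Σhalf²=0.061327
  +D: nom +8.010 → Σnom=-70.100; wc +0.190/-0.120 → slack +0.867/-0.260; half-tol=0.155, Σhalf²=0.085352
Nominal = -70.100. Worst-case = [-70.100 - 0.260, -70.100 + 0.867] = [-70.360, -69.233]. RSS = √0.085352 = 0.292.

nominal=-70.100 wc=[-70.360,-69.233] rss=0.292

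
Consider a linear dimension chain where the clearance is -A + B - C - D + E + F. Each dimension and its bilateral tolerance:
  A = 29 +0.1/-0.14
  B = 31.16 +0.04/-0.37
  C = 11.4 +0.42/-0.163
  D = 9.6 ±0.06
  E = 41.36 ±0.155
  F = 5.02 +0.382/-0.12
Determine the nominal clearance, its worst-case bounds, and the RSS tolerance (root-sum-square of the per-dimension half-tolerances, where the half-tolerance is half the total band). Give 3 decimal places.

nominal=27.540 wc=[26.315,28.480] rss=0.482

Stack each dimension's contribution:
  -A: nom -29.000 → Σnom=-29.000; wc +0.140/-0.100 → slack +0.140/-0.100; half-tol=0.120, Σhalf²=0.014400
  +B: nom +31.160 → Σnom=2.160; wc +0.040/-0.370 → slack +0.180/-0.470; half-tol=0.205, Σhalf²=0.056425
  -C: nom -11.400 → Σnom=-9.240; wc +0.163/-0.420 → slack +0.343/-0.890; half-tol=0.291, Σhalf²=0.141397
  -D: nom -9.600 → Σnom=-18.840; wc +0.060/-0.060 → slack +0.403/-0.950; half-tol=0.060, Σhalf²=0.144997
  +E: nom +41.360 → Σnom=22.520; wc +0.155/-0.155 → slack +0.558/-1.105; half-tol=0.155, Σhalf²=0.169022
  +F: nom +5.020 → Σnom=27.540; wc +0.382/-0.120 → slack +0.940/-1.225; half-tol=0.251, Σhalf²=0.232023
Nominal = 27.540. Worst-case = [27.540 - 1.225, 27.540 + 0.940] = [26.315, 28.480]. RSS = √0.232023 = 0.482.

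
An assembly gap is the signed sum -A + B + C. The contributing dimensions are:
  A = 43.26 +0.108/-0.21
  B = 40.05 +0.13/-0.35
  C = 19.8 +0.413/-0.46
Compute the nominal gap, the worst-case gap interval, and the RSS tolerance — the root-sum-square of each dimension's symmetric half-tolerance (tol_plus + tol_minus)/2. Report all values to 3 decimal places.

nominal=16.590 wc=[15.672,17.343] rss=0.523

Stack each dimension's contribution:
  -A: nom -43.260 → Σnom=-43.260; wc +0.210/-0.108 → slack +0.210/-0.108; half-tol=0.159, Σhalf²=0.025281
  +B: nom +40.050 → Σnom=-3.210; wc +0.130/-0.350 → slack +0.340/-0.458; half-tol=0.240, Σhalf²=0.082881
  +C: nom +19.800 → Σnom=16.590; wc +0.413/-0.460 → slack +0.753/-0.918; half-tol=0.436, Σhalf²=0.273413
Nominal = 16.590. Worst-case = [16.590 - 0.918, 16.590 + 0.753] = [15.672, 17.343]. RSS = √0.273413 = 0.523.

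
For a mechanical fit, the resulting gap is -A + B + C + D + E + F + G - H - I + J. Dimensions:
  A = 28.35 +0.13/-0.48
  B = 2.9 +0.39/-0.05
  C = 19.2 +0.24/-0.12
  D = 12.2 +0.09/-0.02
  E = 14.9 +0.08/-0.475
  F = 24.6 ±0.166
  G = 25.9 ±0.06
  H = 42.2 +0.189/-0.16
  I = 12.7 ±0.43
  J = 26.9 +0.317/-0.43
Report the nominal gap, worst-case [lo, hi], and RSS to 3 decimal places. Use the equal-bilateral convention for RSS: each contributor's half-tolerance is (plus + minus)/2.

nominal=43.350 wc=[41.280,45.763] rss=0.800

Stack each dimension's contribution:
  -A: nom -28.350 → Σnom=-28.350; wc +0.480/-0.130 → slack +0.480/-0.130; half-tol=0.305, Σhalf²=0.093025
  +B: nom +2.900 → Σnom=-25.450; wc +0.390/-0.050 → slack +0.870/-0.180; half-tol=0.220, Σhalf²=0.141425
  +C: nom +19.200 → Σnom=-6.250; wc +0.240/-0.120 → slack +1.110/-0.300; half-tol=0.180, Σhalf²=0.173825
  +D: nom +12.200 → Σnom=5.950; wc +0.090/-0.020 → slack +1.200/-0.320; half-tol=0.055, Σhalf²=0.176850
  +E: nom +14.900 → Σnom=20.850; wc +0.080/-0.475 → slack +1.280/-0.795; half-tol=0.277, Σhalf²=0.253856
  +F: nom +24.600 → Σnom=45.450; wc +0.166/-0.166 → slack +1.446/-0.961; half-tol=0.166, Σhalf²=0.281412
  +G: nom +25.900 → Σnom=71.350; wc +0.060/-0.060 → slack +1.506/-1.021; half-tol=0.060, Σhalf²=0.285012
  -H: nom -42.200 → Σnom=29.150; wc +0.160/-0.189 → slack +1.666/-1.210; half-tol=0.174, Σhalf²=0.315463
  -I: nom -12.700 → Σnom=16.450; wc +0.430/-0.430 → slack +2.096/-1.640; half-tol=0.430, Σhalf²=0.500363
  +J: nom +26.900 → Σnom=43.350; wc +0.317/-0.430 → slack +2.413/-2.070; half-tol=0.373, Σhalf²=0.639865
Nominal = 43.350. Worst-case = [43.350 - 2.070, 43.350 + 2.413] = [41.280, 45.763]. RSS = √0.639865 = 0.800.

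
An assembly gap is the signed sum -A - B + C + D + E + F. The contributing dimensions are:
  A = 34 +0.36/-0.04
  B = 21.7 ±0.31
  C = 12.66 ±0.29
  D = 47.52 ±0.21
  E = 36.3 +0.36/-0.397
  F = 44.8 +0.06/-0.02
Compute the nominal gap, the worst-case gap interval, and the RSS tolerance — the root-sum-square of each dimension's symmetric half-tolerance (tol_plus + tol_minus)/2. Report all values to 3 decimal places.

Stack each dimension's contribution:
  -A: nom -34.000 → Σnom=-34.000; wc +0.040/-0.360 → slack +0.040/-0.360; half-tol=0.200, Σhalf²=0.040000
  -B: nom -21.700 → Σnom=-55.700; wc +0.310/-0.310 → slack +0.350/-0.670; half-tol=0.310, Σhalf²=0.136100
  +C: nom +12.660 → Σnom=-43.040; wc +0.290/-0.290 → slack +0.640/-0.960; half-tol=0.290, Σhalf²=0.220200
  +D: nom +47.520 → Σnom=4.480; wc +0.210/-0.210 → slack +0.850/-1.170; half-tol=0.210, Σhalf²=0.264300
  +E: nom +36.300 → Σnom=40.780; wc +0.360/-0.397 → slack +1.210/-1.567; half-tol=0.379, Σhalf²=0.407562
  +F: nom +44.800 → Σnom=85.580; wc +0.060/-0.020 → slack +1.270/-1.587; half-tol=0.040, Σhalf²=0.409162
Nominal = 85.580. Worst-case = [85.580 - 1.587, 85.580 + 1.270] = [83.993, 86.850]. RSS = √0.409162 = 0.640.

nominal=85.580 wc=[83.993,86.850] rss=0.640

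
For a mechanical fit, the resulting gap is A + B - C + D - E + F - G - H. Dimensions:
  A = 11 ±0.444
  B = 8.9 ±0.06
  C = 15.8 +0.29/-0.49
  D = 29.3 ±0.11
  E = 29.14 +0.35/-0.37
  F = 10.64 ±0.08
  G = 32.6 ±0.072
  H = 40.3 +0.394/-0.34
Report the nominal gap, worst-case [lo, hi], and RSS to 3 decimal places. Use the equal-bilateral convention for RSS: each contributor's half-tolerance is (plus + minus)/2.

Stack each dimension's contribution:
  +A: nom +11.000 → Σnom=11.000; wc +0.444/-0.444 → slack +0.444/-0.444; half-tol=0.444, Σhalf²=0.197136
  +B: nom +8.900 → Σnom=19.900; wc +0.060/-0.060 → slack +0.504/-0.504; half-tol=0.060, Σhalf²=0.200736
  -C: nom -15.800 → Σnom=4.100; wc +0.490/-0.290 → slack +0.994/-0.794; half-tol=0.390, Σhalf²=0.352836
  +D: nom +29.300 → Σnom=33.400; wc +0.110/-0.110 → slack +1.104/-0.904; half-tol=0.110, Σhalf²=0.364936
  -E: nom -29.140 → Σnom=4.260; wc +0.370/-0.350 → slack +1.474/-1.254; half-tol=0.360, Σhalf²=0.494536
  +F: nom +10.640 → Σnom=14.900; wc +0.080/-0.080 → slack +1.554/-1.334; half-tol=0.080, Σhalf²=0.500936
  -G: nom -32.600 → Σnom=-17.700; wc +0.072/-0.072 → slack +1.626/-1.406; half-tol=0.072, Σhalf²=0.506120
  -H: nom -40.300 → Σnom=-58.000; wc +0.340/-0.394 → slack +1.966/-1.800; half-tol=0.367, Σhalf²=0.640809
Nominal = -58.000. Worst-case = [-58.000 - 1.800, -58.000 + 1.966] = [-59.800, -56.034]. RSS = √0.640809 = 0.801.

nominal=-58.000 wc=[-59.800,-56.034] rss=0.801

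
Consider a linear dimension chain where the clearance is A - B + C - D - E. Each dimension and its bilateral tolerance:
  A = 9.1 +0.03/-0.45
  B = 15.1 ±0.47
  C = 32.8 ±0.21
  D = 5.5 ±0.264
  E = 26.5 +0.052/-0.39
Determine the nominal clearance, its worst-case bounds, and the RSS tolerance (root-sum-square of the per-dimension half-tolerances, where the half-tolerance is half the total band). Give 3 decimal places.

Stack each dimension's contribution:
  +A: nom +9.100 → Σnom=9.100; wc +0.030/-0.450 → slack +0.030/-0.450; half-tol=0.240, Σhalf²=0.057600
  -B: nom -15.100 → Σnom=-6.000; wc +0.470/-0.470 → slack +0.500/-0.920; half-tol=0.470, Σhalf²=0.278500
  +C: nom +32.800 → Σnom=26.800; wc +0.210/-0.210 → slack +0.710/-1.130; half-tol=0.210, Σhalf²=0.322600
  -D: nom -5.500 → Σnom=21.300; wc +0.264/-0.264 → slack +0.974/-1.394; half-tol=0.264, Σhalf²=0.392296
  -E: nom -26.500 → Σnom=-5.200; wc +0.390/-0.052 → slack +1.364/-1.446; half-tol=0.221, Σhalf²=0.441137
Nominal = -5.200. Worst-case = [-5.200 - 1.446, -5.200 + 1.364] = [-6.646, -3.836]. RSS = √0.441137 = 0.664.

nominal=-5.200 wc=[-6.646,-3.836] rss=0.664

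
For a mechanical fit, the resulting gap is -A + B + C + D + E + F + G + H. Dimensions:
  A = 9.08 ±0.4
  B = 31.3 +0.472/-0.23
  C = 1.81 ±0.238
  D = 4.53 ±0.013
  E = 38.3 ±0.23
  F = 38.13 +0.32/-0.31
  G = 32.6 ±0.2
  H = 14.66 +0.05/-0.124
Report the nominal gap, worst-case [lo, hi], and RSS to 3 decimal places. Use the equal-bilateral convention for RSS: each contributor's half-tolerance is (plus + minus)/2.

Stack each dimension's contribution:
  -A: nom -9.080 → Σnom=-9.080; wc +0.400/-0.400 → slack +0.400/-0.400; half-tol=0.400, Σhalf²=0.160000
  +B: nom +31.300 → Σnom=22.220; wc +0.472/-0.230 → slack +0.872/-0.630; half-tol=0.351, Σhalf²=0.283201
  +C: nom +1.810 → Σnom=24.030; wc +0.238/-0.238 → slack +1.110/-0.868; half-tol=0.238, Σhalf²=0.339845
  +D: nom +4.530 → Σnom=28.560; wc +0.013/-0.013 → slack +1.123/-0.881; half-tol=0.013, Σhalf²=0.340014
  +E: nom +38.300 → Σnom=66.860; wc +0.230/-0.230 → slack +1.353/-1.111; half-tol=0.230, Σhalf²=0.392914
  +F: nom +38.130 → Σnom=104.990; wc +0.320/-0.310 → slack +1.673/-1.421; half-tol=0.315, Σhalf²=0.492139
  +G: nom +32.600 → Σnom=137.590; wc +0.200/-0.200 → slack +1.873/-1.621; half-tol=0.200, Σhalf²=0.532139
  +H: nom +14.660 → Σnom=152.250; wc +0.050/-0.124 → slack +1.923/-1.745; half-tol=0.087, Σhalf²=0.539708
Nominal = 152.250. Worst-case = [152.250 - 1.745, 152.250 + 1.923] = [150.505, 154.173]. RSS = √0.539708 = 0.735.

nominal=152.250 wc=[150.505,154.173] rss=0.735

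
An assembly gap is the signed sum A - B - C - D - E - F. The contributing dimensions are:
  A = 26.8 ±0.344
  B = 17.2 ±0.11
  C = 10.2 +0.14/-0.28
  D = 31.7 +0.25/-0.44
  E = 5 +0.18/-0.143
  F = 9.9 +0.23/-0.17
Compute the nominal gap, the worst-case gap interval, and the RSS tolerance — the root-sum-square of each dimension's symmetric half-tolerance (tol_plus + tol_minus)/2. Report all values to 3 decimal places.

nominal=-47.200 wc=[-48.454,-45.713] rss=0.600

Stack each dimension's contribution:
  +A: nom +26.800 → Σnom=26.800; wc +0.344/-0.344 → slack +0.344/-0.344; half-tol=0.344, Σhalf²=0.118336
  -B: nom -17.200 → Σnom=9.600; wc +0.110/-0.110 → slack +0.454/-0.454; half-tol=0.110, Σhalf²=0.130436
  -C: nom -10.200 → Σnom=-0.600; wc +0.280/-0.140 → slack +0.734/-0.594; half-tol=0.210, Σhalf²=0.174536
  -D: nom -31.700 → Σnom=-32.300; wc +0.440/-0.250 → slack +1.174/-0.844; half-tol=0.345, Σhalf²=0.293561
  -E: nom -5.000 → Σnom=-37.300; wc +0.143/-0.180 → slack +1.317/-1.024; half-tol=0.161, Σhalf²=0.319643
  -F: nom -9.900 → Σnom=-47.200; wc +0.170/-0.230 → slack +1.487/-1.254; half-tol=0.200, Σhalf²=0.359643
Nominal = -47.200. Worst-case = [-47.200 - 1.254, -47.200 + 1.487] = [-48.454, -45.713]. RSS = √0.359643 = 0.600.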